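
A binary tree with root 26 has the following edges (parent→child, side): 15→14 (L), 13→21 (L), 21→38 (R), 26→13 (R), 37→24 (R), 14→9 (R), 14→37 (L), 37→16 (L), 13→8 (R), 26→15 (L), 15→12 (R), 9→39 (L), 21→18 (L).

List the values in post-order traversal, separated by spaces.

Post-order visits the left subtree, then the right subtree, then the node.
At 26: go left to 15.
  At 15: go left to 14.
    At 14: go left to 37.
      At 37: go left to 16.
        16 is a leaf — visit 16.
      At 37: go right to 24.
        24 is a leaf — visit 24.
      Visit 37.
    At 14: go right to 9.
      At 9: go left to 39.
        39 is a leaf — visit 39.
      At 9: no right child.
      Visit 9.
    Visit 14.
  At 15: go right to 12.
    12 is a leaf — visit 12.
  Visit 15.
At 26: go right to 13.
  At 13: go left to 21.
    At 21: go left to 18.
      18 is a leaf — visit 18.
    At 21: go right to 38.
      38 is a leaf — visit 38.
    Visit 21.
  At 13: go right to 8.
    8 is a leaf — visit 8.
  Visit 13.
Visit 26.

16 24 37 39 9 14 12 15 18 38 21 8 13 26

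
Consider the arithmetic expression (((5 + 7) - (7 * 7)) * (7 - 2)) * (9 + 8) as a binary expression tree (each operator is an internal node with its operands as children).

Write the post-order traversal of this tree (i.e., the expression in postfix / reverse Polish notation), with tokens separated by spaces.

Post-order on an expression tree gives postfix notation: for each operator, emit left operand, right operand, then the operator.

5 7 + 7 7 * - 7 2 - * 9 8 + *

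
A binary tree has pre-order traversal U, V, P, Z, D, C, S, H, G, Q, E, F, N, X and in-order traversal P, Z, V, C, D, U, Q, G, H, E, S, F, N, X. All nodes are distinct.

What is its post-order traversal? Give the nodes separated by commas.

Z, P, C, D, V, Q, G, E, H, X, N, F, S, U

The first element of pre-order is the root; it splits in-order into left and right subtrees.
Root U: left subtree has 5 nodes {P, Z, V, C, D}, right has 8 {Q, G, H, E, S, F, N, X}.
  Root V: left subtree has 2 nodes {P, Z}, right has 2 {C, D}.
    Root P: left subtree has 0 nodes { }, right has 1 {Z}.
    Root D: left subtree has 1 node {C}, right has 0 { }.
  Root S: left subtree has 4 nodes {Q, G, H, E}, right has 3 {F, N, X}.
    Root H: left subtree has 2 nodes {Q, G}, right has 1 {E}.
      Root G: left subtree has 1 node {Q}, right has 0 { }.
    Root F: left subtree has 0 nodes { }, right has 2 {N, X}.
      Root N: left subtree has 0 nodes { }, right has 1 {X}.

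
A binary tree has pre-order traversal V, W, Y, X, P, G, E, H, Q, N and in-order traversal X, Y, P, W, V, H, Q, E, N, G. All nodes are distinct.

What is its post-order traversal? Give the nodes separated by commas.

X, P, Y, W, Q, H, N, E, G, V

The first element of pre-order is the root; it splits in-order into left and right subtrees.
Root V: left subtree has 4 nodes {X, Y, P, W}, right has 5 {H, Q, E, N, G}.
  Root W: left subtree has 3 nodes {X, Y, P}, right has 0 { }.
    Root Y: left subtree has 1 node {X}, right has 1 {P}.
  Root G: left subtree has 4 nodes {H, Q, E, N}, right has 0 { }.
    Root E: left subtree has 2 nodes {H, Q}, right has 1 {N}.
      Root H: left subtree has 0 nodes { }, right has 1 {Q}.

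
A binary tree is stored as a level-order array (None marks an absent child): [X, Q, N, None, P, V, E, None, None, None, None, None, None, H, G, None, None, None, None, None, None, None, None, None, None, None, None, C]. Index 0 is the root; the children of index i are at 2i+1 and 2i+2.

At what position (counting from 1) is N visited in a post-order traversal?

8

Post-order visits the left subtree, then the right subtree, then the node.
At X: go left to Q.
  At Q: no left child.
  At Q: go right to P.
    P is a leaf — visit P.
  Visit Q.
At X: go right to N.
  At N: go left to V.
    V is a leaf — visit V.
  At N: go right to E.
    At E: go left to H.
      At H: go left to C.
        C is a leaf — visit C.
      At H: no right child.
      Visit H.
    At E: go right to G.
      G is a leaf — visit G.
    Visit E.
  Visit N.
Visit X.
Full post-order sequence: P, Q, V, C, H, G, E, N, X.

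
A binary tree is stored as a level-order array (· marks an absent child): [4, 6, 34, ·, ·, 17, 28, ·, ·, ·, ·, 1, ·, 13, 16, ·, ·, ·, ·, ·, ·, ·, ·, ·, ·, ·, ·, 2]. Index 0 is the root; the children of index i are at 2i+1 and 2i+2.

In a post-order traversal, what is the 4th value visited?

Post-order visits the left subtree, then the right subtree, then the node.
At 4: go left to 6.
  6 is a leaf — visit 6.
At 4: go right to 34.
  At 34: go left to 17.
    At 17: go left to 1.
      1 is a leaf — visit 1.
    At 17: no right child.
    Visit 17.
  At 34: go right to 28.
    At 28: go left to 13.
      At 13: go left to 2.
        2 is a leaf — visit 2.
      At 13: no right child.
      Visit 13.
    At 28: go right to 16.
      16 is a leaf — visit 16.
    Visit 28.
  Visit 34.
Visit 4.
Full post-order sequence: 6, 1, 17, 2, 13, 16, 28, 34, 4.

2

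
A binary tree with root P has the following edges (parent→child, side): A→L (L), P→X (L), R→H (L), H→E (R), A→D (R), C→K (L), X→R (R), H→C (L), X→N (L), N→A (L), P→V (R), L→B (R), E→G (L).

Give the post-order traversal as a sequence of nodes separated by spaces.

B L D A N K C G E H R X V P

Post-order visits the left subtree, then the right subtree, then the node.
At P: go left to X.
  At X: go left to N.
    At N: go left to A.
      At A: go left to L.
        At L: no left child.
        At L: go right to B.
          B is a leaf — visit B.
        Visit L.
      At A: go right to D.
        D is a leaf — visit D.
      Visit A.
    At N: no right child.
    Visit N.
  At X: go right to R.
    At R: go left to H.
      At H: go left to C.
        At C: go left to K.
          K is a leaf — visit K.
        At C: no right child.
        Visit C.
      At H: go right to E.
        At E: go left to G.
          G is a leaf — visit G.
        At E: no right child.
        Visit E.
      Visit H.
    At R: no right child.
    Visit R.
  Visit X.
At P: go right to V.
  V is a leaf — visit V.
Visit P.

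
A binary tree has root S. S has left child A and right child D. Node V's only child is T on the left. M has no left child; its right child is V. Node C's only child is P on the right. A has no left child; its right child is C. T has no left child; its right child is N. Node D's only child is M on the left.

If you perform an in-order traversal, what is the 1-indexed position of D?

In-order visits the left subtree, then the node, then the right subtree.
At S: go left to A.
  At A: no left child.
  Visit A.
  At A: go right to C.
    At C: no left child.
    Visit C.
    At C: go right to P.
      P is a leaf — visit P.
Visit S.
At S: go right to D.
  At D: go left to M.
    At M: no left child.
    Visit M.
    At M: go right to V.
      At V: go left to T.
        At T: no left child.
        Visit T.
        At T: go right to N.
          N is a leaf — visit N.
      Visit V.
      At V: no right child.
  Visit D.
  At D: no right child.
Full in-order sequence: A, C, P, S, M, T, N, V, D.

9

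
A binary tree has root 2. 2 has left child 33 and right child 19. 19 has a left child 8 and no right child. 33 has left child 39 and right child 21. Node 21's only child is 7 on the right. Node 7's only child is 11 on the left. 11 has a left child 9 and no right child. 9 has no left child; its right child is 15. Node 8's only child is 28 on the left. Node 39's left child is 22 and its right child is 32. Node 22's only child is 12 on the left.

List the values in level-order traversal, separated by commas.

2, 33, 19, 39, 21, 8, 22, 32, 7, 28, 12, 11, 9, 15

Level-order visits nodes level by level from the root, left to right within each level.
Level 0: 2
Level 1: 33, 19
Level 2: 39, 21, 8
Level 3: 22, 32, 7, 28
Level 4: 12, 11
Level 5: 9
Level 6: 15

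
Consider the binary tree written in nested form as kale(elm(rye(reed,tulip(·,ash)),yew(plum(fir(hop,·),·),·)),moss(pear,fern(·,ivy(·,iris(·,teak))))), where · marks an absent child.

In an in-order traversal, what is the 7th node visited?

In-order visits the left subtree, then the node, then the right subtree.
At kale: go left to elm.
  At elm: go left to rye.
    At rye: go left to reed.
      reed is a leaf — visit reed.
    Visit rye.
    At rye: go right to tulip.
      At tulip: no left child.
      Visit tulip.
      At tulip: go right to ash.
        ash is a leaf — visit ash.
  Visit elm.
  At elm: go right to yew.
    At yew: go left to plum.
      At plum: go left to fir.
        At fir: go left to hop.
          hop is a leaf — visit hop.
        Visit fir.
        At fir: no right child.
      Visit plum.
      At plum: no right child.
    Visit yew.
    At yew: no right child.
Visit kale.
At kale: go right to moss.
  At moss: go left to pear.
    pear is a leaf — visit pear.
  Visit moss.
  At moss: go right to fern.
    At fern: no left child.
    Visit fern.
    At fern: go right to ivy.
      At ivy: no left child.
      Visit ivy.
      At ivy: go right to iris.
        At iris: no left child.
        Visit iris.
        At iris: go right to teak.
          teak is a leaf — visit teak.
Full in-order sequence: reed, rye, tulip, ash, elm, hop, fir, plum, yew, kale, pear, moss, fern, ivy, iris, teak.

fir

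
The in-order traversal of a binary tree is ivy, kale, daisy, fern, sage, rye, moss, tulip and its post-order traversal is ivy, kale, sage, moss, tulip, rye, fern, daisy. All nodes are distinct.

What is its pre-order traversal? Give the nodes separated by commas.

daisy, kale, ivy, fern, rye, sage, tulip, moss

The last element of post-order is the root; it splits in-order into left and right subtrees.
Root daisy: left subtree has 2 nodes {ivy, kale}, right has 5 {fern, sage, rye, moss, tulip}.
  Root kale: left subtree has 1 node {ivy}, right has 0 { }.
  Root fern: left subtree has 0 nodes { }, right has 4 {sage, rye, moss, tulip}.
    Root rye: left subtree has 1 node {sage}, right has 2 {moss, tulip}.
      Root tulip: left subtree has 1 node {moss}, right has 0 { }.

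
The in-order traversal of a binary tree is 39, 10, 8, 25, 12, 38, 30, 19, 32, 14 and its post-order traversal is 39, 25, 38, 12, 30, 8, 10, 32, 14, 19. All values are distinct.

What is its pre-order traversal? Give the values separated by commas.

19, 10, 39, 8, 30, 12, 25, 38, 14, 32

The last element of post-order is the root; it splits in-order into left and right subtrees.
Root 19: left subtree has 7 nodes {39, 10, 8, 25, 12, 38, 30}, right has 2 {32, 14}.
  Root 10: left subtree has 1 node {39}, right has 5 {8, 25, 12, 38, 30}.
    Root 8: left subtree has 0 nodes { }, right has 4 {25, 12, 38, 30}.
      Root 30: left subtree has 3 nodes {25, 12, 38}, right has 0 { }.
        Root 12: left subtree has 1 node {25}, right has 1 {38}.
  Root 14: left subtree has 1 node {32}, right has 0 { }.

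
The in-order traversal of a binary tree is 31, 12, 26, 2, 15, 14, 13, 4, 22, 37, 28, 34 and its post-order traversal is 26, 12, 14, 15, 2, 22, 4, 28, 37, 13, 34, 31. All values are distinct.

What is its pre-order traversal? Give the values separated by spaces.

31 34 13 2 12 26 15 14 37 4 22 28

The last element of post-order is the root; it splits in-order into left and right subtrees.
Root 31: left subtree has 0 nodes { }, right has 11 {12, 26, 2, 15, 14, 13, 4, 22, 37, 28, 34}.
  Root 34: left subtree has 10 nodes {12, 26, 2, 15, 14, 13, 4, 22, 37, 28}, right has 0 { }.
    Root 13: left subtree has 5 nodes {12, 26, 2, 15, 14}, right has 4 {4, 22, 37, 28}.
      Root 2: left subtree has 2 nodes {12, 26}, right has 2 {15, 14}.
        Root 12: left subtree has 0 nodes { }, right has 1 {26}.
        Root 15: left subtree has 0 nodes { }, right has 1 {14}.
      Root 37: left subtree has 2 nodes {4, 22}, right has 1 {28}.
        Root 4: left subtree has 0 nodes { }, right has 1 {22}.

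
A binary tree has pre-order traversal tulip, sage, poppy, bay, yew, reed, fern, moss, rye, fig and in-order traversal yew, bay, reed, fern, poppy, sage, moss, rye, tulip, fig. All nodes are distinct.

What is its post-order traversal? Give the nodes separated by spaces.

yew fern reed bay poppy rye moss sage fig tulip

The first element of pre-order is the root; it splits in-order into left and right subtrees.
Root tulip: left subtree has 8 nodes {yew, bay, reed, fern, poppy, sage, moss, rye}, right has 1 {fig}.
  Root sage: left subtree has 5 nodes {yew, bay, reed, fern, poppy}, right has 2 {moss, rye}.
    Root poppy: left subtree has 4 nodes {yew, bay, reed, fern}, right has 0 { }.
      Root bay: left subtree has 1 node {yew}, right has 2 {reed, fern}.
        Root reed: left subtree has 0 nodes { }, right has 1 {fern}.
    Root moss: left subtree has 0 nodes { }, right has 1 {rye}.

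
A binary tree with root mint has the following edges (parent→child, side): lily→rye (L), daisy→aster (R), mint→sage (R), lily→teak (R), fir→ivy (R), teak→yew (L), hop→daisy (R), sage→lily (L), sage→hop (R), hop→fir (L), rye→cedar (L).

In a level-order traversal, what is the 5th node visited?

Level-order visits nodes level by level from the root, left to right within each level.
Level 0: mint
Level 1: sage
Level 2: lily, hop
Level 3: rye, teak, fir, daisy
Level 4: cedar, yew, ivy, aster
Full level-order sequence: mint, sage, lily, hop, rye, teak, fir, daisy, cedar, yew, ivy, aster.

rye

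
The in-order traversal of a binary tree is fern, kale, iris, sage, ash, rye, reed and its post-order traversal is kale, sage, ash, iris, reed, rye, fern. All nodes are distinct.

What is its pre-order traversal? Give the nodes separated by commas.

fern, rye, iris, kale, ash, sage, reed

The last element of post-order is the root; it splits in-order into left and right subtrees.
Root fern: left subtree has 0 nodes { }, right has 6 {kale, iris, sage, ash, rye, reed}.
  Root rye: left subtree has 4 nodes {kale, iris, sage, ash}, right has 1 {reed}.
    Root iris: left subtree has 1 node {kale}, right has 2 {sage, ash}.
      Root ash: left subtree has 1 node {sage}, right has 0 { }.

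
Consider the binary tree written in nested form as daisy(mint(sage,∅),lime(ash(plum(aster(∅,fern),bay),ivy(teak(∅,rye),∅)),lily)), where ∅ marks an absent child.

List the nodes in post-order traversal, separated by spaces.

Post-order visits the left subtree, then the right subtree, then the node.
At daisy: go left to mint.
  At mint: go left to sage.
    sage is a leaf — visit sage.
  At mint: no right child.
  Visit mint.
At daisy: go right to lime.
  At lime: go left to ash.
    At ash: go left to plum.
      At plum: go left to aster.
        At aster: no left child.
        At aster: go right to fern.
          fern is a leaf — visit fern.
        Visit aster.
      At plum: go right to bay.
        bay is a leaf — visit bay.
      Visit plum.
    At ash: go right to ivy.
      At ivy: go left to teak.
        At teak: no left child.
        At teak: go right to rye.
          rye is a leaf — visit rye.
        Visit teak.
      At ivy: no right child.
      Visit ivy.
    Visit ash.
  At lime: go right to lily.
    lily is a leaf — visit lily.
  Visit lime.
Visit daisy.

sage mint fern aster bay plum rye teak ivy ash lily lime daisy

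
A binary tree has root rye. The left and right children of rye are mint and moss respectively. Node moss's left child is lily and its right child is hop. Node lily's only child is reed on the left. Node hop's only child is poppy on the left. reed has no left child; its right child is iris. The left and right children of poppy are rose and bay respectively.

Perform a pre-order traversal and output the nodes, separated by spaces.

Pre-order visits the node, then its left subtree, then its right subtree.
Visit rye.
At rye: go left to mint.
  mint is a leaf — visit mint.
At rye: go right to moss.
  Visit moss.
  At moss: go left to lily.
    Visit lily.
    At lily: go left to reed.
      Visit reed.
      At reed: no left child.
      At reed: go right to iris.
        iris is a leaf — visit iris.
    At lily: no right child.
  At moss: go right to hop.
    Visit hop.
    At hop: go left to poppy.
      Visit poppy.
      At poppy: go left to rose.
        rose is a leaf — visit rose.
      At poppy: go right to bay.
        bay is a leaf — visit bay.
    At hop: no right child.

rye mint moss lily reed iris hop poppy rose bay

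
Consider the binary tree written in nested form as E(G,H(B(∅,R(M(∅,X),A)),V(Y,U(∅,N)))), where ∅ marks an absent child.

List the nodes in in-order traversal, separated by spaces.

In-order visits the left subtree, then the node, then the right subtree.
At E: go left to G.
  G is a leaf — visit G.
Visit E.
At E: go right to H.
  At H: go left to B.
    At B: no left child.
    Visit B.
    At B: go right to R.
      At R: go left to M.
        At M: no left child.
        Visit M.
        At M: go right to X.
          X is a leaf — visit X.
      Visit R.
      At R: go right to A.
        A is a leaf — visit A.
  Visit H.
  At H: go right to V.
    At V: go left to Y.
      Y is a leaf — visit Y.
    Visit V.
    At V: go right to U.
      At U: no left child.
      Visit U.
      At U: go right to N.
        N is a leaf — visit N.

G E B M X R A H Y V U N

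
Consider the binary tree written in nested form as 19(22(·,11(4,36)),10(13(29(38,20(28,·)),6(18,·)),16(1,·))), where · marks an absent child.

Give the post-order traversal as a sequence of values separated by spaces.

4 36 11 22 38 28 20 29 18 6 13 1 16 10 19

Post-order visits the left subtree, then the right subtree, then the node.
At 19: go left to 22.
  At 22: no left child.
  At 22: go right to 11.
    At 11: go left to 4.
      4 is a leaf — visit 4.
    At 11: go right to 36.
      36 is a leaf — visit 36.
    Visit 11.
  Visit 22.
At 19: go right to 10.
  At 10: go left to 13.
    At 13: go left to 29.
      At 29: go left to 38.
        38 is a leaf — visit 38.
      At 29: go right to 20.
        At 20: go left to 28.
          28 is a leaf — visit 28.
        At 20: no right child.
        Visit 20.
      Visit 29.
    At 13: go right to 6.
      At 6: go left to 18.
        18 is a leaf — visit 18.
      At 6: no right child.
      Visit 6.
    Visit 13.
  At 10: go right to 16.
    At 16: go left to 1.
      1 is a leaf — visit 1.
    At 16: no right child.
    Visit 16.
  Visit 10.
Visit 19.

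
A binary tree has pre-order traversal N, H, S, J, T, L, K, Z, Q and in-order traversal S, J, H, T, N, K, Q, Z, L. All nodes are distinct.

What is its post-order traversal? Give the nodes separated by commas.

J, S, T, H, Q, Z, K, L, N

The first element of pre-order is the root; it splits in-order into left and right subtrees.
Root N: left subtree has 4 nodes {S, J, H, T}, right has 4 {K, Q, Z, L}.
  Root H: left subtree has 2 nodes {S, J}, right has 1 {T}.
    Root S: left subtree has 0 nodes { }, right has 1 {J}.
  Root L: left subtree has 3 nodes {K, Q, Z}, right has 0 { }.
    Root K: left subtree has 0 nodes { }, right has 2 {Q, Z}.
      Root Z: left subtree has 1 node {Q}, right has 0 { }.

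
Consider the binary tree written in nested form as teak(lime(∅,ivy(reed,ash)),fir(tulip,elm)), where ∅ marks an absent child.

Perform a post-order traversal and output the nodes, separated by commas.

Post-order visits the left subtree, then the right subtree, then the node.
At teak: go left to lime.
  At lime: no left child.
  At lime: go right to ivy.
    At ivy: go left to reed.
      reed is a leaf — visit reed.
    At ivy: go right to ash.
      ash is a leaf — visit ash.
    Visit ivy.
  Visit lime.
At teak: go right to fir.
  At fir: go left to tulip.
    tulip is a leaf — visit tulip.
  At fir: go right to elm.
    elm is a leaf — visit elm.
  Visit fir.
Visit teak.

reed, ash, ivy, lime, tulip, elm, fir, teak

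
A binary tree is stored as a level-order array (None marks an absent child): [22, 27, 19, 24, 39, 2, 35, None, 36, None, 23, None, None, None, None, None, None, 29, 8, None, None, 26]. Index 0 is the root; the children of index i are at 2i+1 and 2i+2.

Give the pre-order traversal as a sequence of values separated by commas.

Pre-order visits the node, then its left subtree, then its right subtree.
Visit 22.
At 22: go left to 27.
  Visit 27.
  At 27: go left to 24.
    Visit 24.
    At 24: no left child.
    At 24: go right to 36.
      Visit 36.
      At 36: go left to 29.
        29 is a leaf — visit 29.
      At 36: go right to 8.
        8 is a leaf — visit 8.
  At 27: go right to 39.
    Visit 39.
    At 39: no left child.
    At 39: go right to 23.
      Visit 23.
      At 23: go left to 26.
        26 is a leaf — visit 26.
      At 23: no right child.
At 22: go right to 19.
  Visit 19.
  At 19: go left to 2.
    2 is a leaf — visit 2.
  At 19: go right to 35.
    35 is a leaf — visit 35.

22, 27, 24, 36, 29, 8, 39, 23, 26, 19, 2, 35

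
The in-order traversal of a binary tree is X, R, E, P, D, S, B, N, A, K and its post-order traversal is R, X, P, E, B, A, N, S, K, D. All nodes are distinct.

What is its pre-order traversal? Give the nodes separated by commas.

The last element of post-order is the root; it splits in-order into left and right subtrees.
Root D: left subtree has 4 nodes {X, R, E, P}, right has 5 {S, B, N, A, K}.
  Root E: left subtree has 2 nodes {X, R}, right has 1 {P}.
    Root X: left subtree has 0 nodes { }, right has 1 {R}.
  Root K: left subtree has 4 nodes {S, B, N, A}, right has 0 { }.
    Root S: left subtree has 0 nodes { }, right has 3 {B, N, A}.
      Root N: left subtree has 1 node {B}, right has 1 {A}.

D, E, X, R, P, K, S, N, B, A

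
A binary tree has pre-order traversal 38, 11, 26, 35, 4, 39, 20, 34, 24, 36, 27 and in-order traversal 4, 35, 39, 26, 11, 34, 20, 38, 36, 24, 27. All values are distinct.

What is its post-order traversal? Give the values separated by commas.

The first element of pre-order is the root; it splits in-order into left and right subtrees.
Root 38: left subtree has 7 nodes {4, 35, 39, 26, 11, 34, 20}, right has 3 {36, 24, 27}.
  Root 11: left subtree has 4 nodes {4, 35, 39, 26}, right has 2 {34, 20}.
    Root 26: left subtree has 3 nodes {4, 35, 39}, right has 0 { }.
      Root 35: left subtree has 1 node {4}, right has 1 {39}.
    Root 20: left subtree has 1 node {34}, right has 0 { }.
  Root 24: left subtree has 1 node {36}, right has 1 {27}.

4, 39, 35, 26, 34, 20, 11, 36, 27, 24, 38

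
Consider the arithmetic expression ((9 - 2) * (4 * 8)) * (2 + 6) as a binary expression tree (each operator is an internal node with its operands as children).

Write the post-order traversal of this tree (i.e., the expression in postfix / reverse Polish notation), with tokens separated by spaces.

Post-order on an expression tree gives postfix notation: for each operator, emit left operand, right operand, then the operator.

9 2 - 4 8 * * 2 6 + *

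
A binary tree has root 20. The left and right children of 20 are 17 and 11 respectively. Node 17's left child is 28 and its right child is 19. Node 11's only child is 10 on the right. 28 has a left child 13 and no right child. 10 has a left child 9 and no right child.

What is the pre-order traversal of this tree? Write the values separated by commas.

Pre-order visits the node, then its left subtree, then its right subtree.
Visit 20.
At 20: go left to 17.
  Visit 17.
  At 17: go left to 28.
    Visit 28.
    At 28: go left to 13.
      13 is a leaf — visit 13.
    At 28: no right child.
  At 17: go right to 19.
    19 is a leaf — visit 19.
At 20: go right to 11.
  Visit 11.
  At 11: no left child.
  At 11: go right to 10.
    Visit 10.
    At 10: go left to 9.
      9 is a leaf — visit 9.
    At 10: no right child.

20, 17, 28, 13, 19, 11, 10, 9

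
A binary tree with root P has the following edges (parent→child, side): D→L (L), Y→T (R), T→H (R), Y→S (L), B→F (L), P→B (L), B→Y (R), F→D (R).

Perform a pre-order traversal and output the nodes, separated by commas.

P, B, F, D, L, Y, S, T, H

Pre-order visits the node, then its left subtree, then its right subtree.
Visit P.
At P: go left to B.
  Visit B.
  At B: go left to F.
    Visit F.
    At F: no left child.
    At F: go right to D.
      Visit D.
      At D: go left to L.
        L is a leaf — visit L.
      At D: no right child.
  At B: go right to Y.
    Visit Y.
    At Y: go left to S.
      S is a leaf — visit S.
    At Y: go right to T.
      Visit T.
      At T: no left child.
      At T: go right to H.
        H is a leaf — visit H.
At P: no right child.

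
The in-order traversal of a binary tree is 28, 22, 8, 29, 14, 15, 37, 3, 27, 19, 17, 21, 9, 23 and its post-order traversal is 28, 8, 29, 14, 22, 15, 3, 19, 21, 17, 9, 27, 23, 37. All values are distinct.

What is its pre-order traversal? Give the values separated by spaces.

37 15 22 28 14 29 8 23 27 3 9 17 19 21

The last element of post-order is the root; it splits in-order into left and right subtrees.
Root 37: left subtree has 6 nodes {28, 22, 8, 29, 14, 15}, right has 7 {3, 27, 19, 17, 21, 9, 23}.
  Root 15: left subtree has 5 nodes {28, 22, 8, 29, 14}, right has 0 { }.
    Root 22: left subtree has 1 node {28}, right has 3 {8, 29, 14}.
      Root 14: left subtree has 2 nodes {8, 29}, right has 0 { }.
        Root 29: left subtree has 1 node {8}, right has 0 { }.
  Root 23: left subtree has 6 nodes {3, 27, 19, 17, 21, 9}, right has 0 { }.
    Root 27: left subtree has 1 node {3}, right has 4 {19, 17, 21, 9}.
      Root 9: left subtree has 3 nodes {19, 17, 21}, right has 0 { }.
        Root 17: left subtree has 1 node {19}, right has 1 {21}.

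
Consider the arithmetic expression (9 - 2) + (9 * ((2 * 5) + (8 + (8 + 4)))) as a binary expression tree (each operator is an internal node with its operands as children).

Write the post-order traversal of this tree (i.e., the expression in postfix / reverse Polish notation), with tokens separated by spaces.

Post-order on an expression tree gives postfix notation: for each operator, emit left operand, right operand, then the operator.

9 2 - 9 2 5 * 8 8 4 + + + * +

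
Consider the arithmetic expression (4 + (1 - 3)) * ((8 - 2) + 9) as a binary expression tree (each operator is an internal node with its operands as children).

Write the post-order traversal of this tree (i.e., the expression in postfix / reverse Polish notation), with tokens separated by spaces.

4 1 3 - + 8 2 - 9 + *

Post-order on an expression tree gives postfix notation: for each operator, emit left operand, right operand, then the operator.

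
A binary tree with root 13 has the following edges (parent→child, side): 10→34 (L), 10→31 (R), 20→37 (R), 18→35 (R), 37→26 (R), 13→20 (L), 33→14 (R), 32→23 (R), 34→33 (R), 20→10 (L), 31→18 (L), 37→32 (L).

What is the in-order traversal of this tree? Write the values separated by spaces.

In-order visits the left subtree, then the node, then the right subtree.
At 13: go left to 20.
  At 20: go left to 10.
    At 10: go left to 34.
      At 34: no left child.
      Visit 34.
      At 34: go right to 33.
        At 33: no left child.
        Visit 33.
        At 33: go right to 14.
          14 is a leaf — visit 14.
    Visit 10.
    At 10: go right to 31.
      At 31: go left to 18.
        At 18: no left child.
        Visit 18.
        At 18: go right to 35.
          35 is a leaf — visit 35.
      Visit 31.
      At 31: no right child.
  Visit 20.
  At 20: go right to 37.
    At 37: go left to 32.
      At 32: no left child.
      Visit 32.
      At 32: go right to 23.
        23 is a leaf — visit 23.
    Visit 37.
    At 37: go right to 26.
      26 is a leaf — visit 26.
Visit 13.
At 13: no right child.

34 33 14 10 18 35 31 20 32 23 37 26 13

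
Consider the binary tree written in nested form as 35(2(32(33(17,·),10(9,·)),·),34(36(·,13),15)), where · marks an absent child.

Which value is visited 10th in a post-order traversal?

Post-order visits the left subtree, then the right subtree, then the node.
At 35: go left to 2.
  At 2: go left to 32.
    At 32: go left to 33.
      At 33: go left to 17.
        17 is a leaf — visit 17.
      At 33: no right child.
      Visit 33.
    At 32: go right to 10.
      At 10: go left to 9.
        9 is a leaf — visit 9.
      At 10: no right child.
      Visit 10.
    Visit 32.
  At 2: no right child.
  Visit 2.
At 35: go right to 34.
  At 34: go left to 36.
    At 36: no left child.
    At 36: go right to 13.
      13 is a leaf — visit 13.
    Visit 36.
  At 34: go right to 15.
    15 is a leaf — visit 15.
  Visit 34.
Visit 35.
Full post-order sequence: 17, 33, 9, 10, 32, 2, 13, 36, 15, 34, 35.

34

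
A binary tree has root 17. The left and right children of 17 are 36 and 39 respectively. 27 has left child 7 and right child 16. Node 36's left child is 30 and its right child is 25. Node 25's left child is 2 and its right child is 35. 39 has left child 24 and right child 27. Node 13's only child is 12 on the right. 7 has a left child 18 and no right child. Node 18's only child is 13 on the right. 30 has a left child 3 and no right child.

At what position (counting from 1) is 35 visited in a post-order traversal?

4

Post-order visits the left subtree, then the right subtree, then the node.
At 17: go left to 36.
  At 36: go left to 30.
    At 30: go left to 3.
      3 is a leaf — visit 3.
    At 30: no right child.
    Visit 30.
  At 36: go right to 25.
    At 25: go left to 2.
      2 is a leaf — visit 2.
    At 25: go right to 35.
      35 is a leaf — visit 35.
    Visit 25.
  Visit 36.
At 17: go right to 39.
  At 39: go left to 24.
    24 is a leaf — visit 24.
  At 39: go right to 27.
    At 27: go left to 7.
      At 7: go left to 18.
        At 18: no left child.
        At 18: go right to 13.
          At 13: no left child.
          At 13: go right to 12.
            12 is a leaf — visit 12.
          Visit 13.
        Visit 18.
      At 7: no right child.
      Visit 7.
    At 27: go right to 16.
      16 is a leaf — visit 16.
    Visit 27.
  Visit 39.
Visit 17.
Full post-order sequence: 3, 30, 2, 35, 25, 36, 24, 12, 13, 18, 7, 16, 27, 39, 17.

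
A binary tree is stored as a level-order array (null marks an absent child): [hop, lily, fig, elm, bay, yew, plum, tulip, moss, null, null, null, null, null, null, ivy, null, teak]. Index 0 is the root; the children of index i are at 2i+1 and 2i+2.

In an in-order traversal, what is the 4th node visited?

teak

In-order visits the left subtree, then the node, then the right subtree.
At hop: go left to lily.
  At lily: go left to elm.
    At elm: go left to tulip.
      At tulip: go left to ivy.
        ivy is a leaf — visit ivy.
      Visit tulip.
      At tulip: no right child.
    Visit elm.
    At elm: go right to moss.
      At moss: go left to teak.
        teak is a leaf — visit teak.
      Visit moss.
      At moss: no right child.
  Visit lily.
  At lily: go right to bay.
    bay is a leaf — visit bay.
Visit hop.
At hop: go right to fig.
  At fig: go left to yew.
    yew is a leaf — visit yew.
  Visit fig.
  At fig: go right to plum.
    plum is a leaf — visit plum.
Full in-order sequence: ivy, tulip, elm, teak, moss, lily, bay, hop, yew, fig, plum.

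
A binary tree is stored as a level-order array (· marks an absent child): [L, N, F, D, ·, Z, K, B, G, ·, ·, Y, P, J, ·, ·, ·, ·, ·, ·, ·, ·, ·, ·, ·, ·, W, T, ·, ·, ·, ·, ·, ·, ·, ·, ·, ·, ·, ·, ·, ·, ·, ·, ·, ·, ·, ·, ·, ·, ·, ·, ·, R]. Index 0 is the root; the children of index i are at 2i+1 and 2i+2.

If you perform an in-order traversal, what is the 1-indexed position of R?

In-order visits the left subtree, then the node, then the right subtree.
At L: go left to N.
  At N: go left to D.
    At D: go left to B.
      B is a leaf — visit B.
    Visit D.
    At D: go right to G.
      G is a leaf — visit G.
  Visit N.
  At N: no right child.
Visit L.
At L: go right to F.
  At F: go left to Z.
    At Z: go left to Y.
      Y is a leaf — visit Y.
    Visit Z.
    At Z: go right to P.
      At P: no left child.
      Visit P.
      At P: go right to W.
        At W: go left to R.
          R is a leaf — visit R.
        Visit W.
        At W: no right child.
  Visit F.
  At F: go right to K.
    At K: go left to J.
      At J: go left to T.
        T is a leaf — visit T.
      Visit J.
      At J: no right child.
    Visit K.
    At K: no right child.
Full in-order sequence: B, D, G, N, L, Y, Z, P, R, W, F, T, J, K.

9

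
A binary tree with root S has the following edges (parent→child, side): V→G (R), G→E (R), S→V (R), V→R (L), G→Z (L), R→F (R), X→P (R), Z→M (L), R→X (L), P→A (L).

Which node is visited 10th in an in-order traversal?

G

In-order visits the left subtree, then the node, then the right subtree.
At S: no left child.
Visit S.
At S: go right to V.
  At V: go left to R.
    At R: go left to X.
      At X: no left child.
      Visit X.
      At X: go right to P.
        At P: go left to A.
          A is a leaf — visit A.
        Visit P.
        At P: no right child.
    Visit R.
    At R: go right to F.
      F is a leaf — visit F.
  Visit V.
  At V: go right to G.
    At G: go left to Z.
      At Z: go left to M.
        M is a leaf — visit M.
      Visit Z.
      At Z: no right child.
    Visit G.
    At G: go right to E.
      E is a leaf — visit E.
Full in-order sequence: S, X, A, P, R, F, V, M, Z, G, E.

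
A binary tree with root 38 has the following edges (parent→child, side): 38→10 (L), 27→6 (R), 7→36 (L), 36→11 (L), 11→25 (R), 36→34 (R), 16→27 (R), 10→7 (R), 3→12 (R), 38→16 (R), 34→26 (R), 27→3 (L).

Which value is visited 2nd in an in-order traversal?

11

In-order visits the left subtree, then the node, then the right subtree.
At 38: go left to 10.
  At 10: no left child.
  Visit 10.
  At 10: go right to 7.
    At 7: go left to 36.
      At 36: go left to 11.
        At 11: no left child.
        Visit 11.
        At 11: go right to 25.
          25 is a leaf — visit 25.
      Visit 36.
      At 36: go right to 34.
        At 34: no left child.
        Visit 34.
        At 34: go right to 26.
          26 is a leaf — visit 26.
    Visit 7.
    At 7: no right child.
Visit 38.
At 38: go right to 16.
  At 16: no left child.
  Visit 16.
  At 16: go right to 27.
    At 27: go left to 3.
      At 3: no left child.
      Visit 3.
      At 3: go right to 12.
        12 is a leaf — visit 12.
    Visit 27.
    At 27: go right to 6.
      6 is a leaf — visit 6.
Full in-order sequence: 10, 11, 25, 36, 34, 26, 7, 38, 16, 3, 12, 27, 6.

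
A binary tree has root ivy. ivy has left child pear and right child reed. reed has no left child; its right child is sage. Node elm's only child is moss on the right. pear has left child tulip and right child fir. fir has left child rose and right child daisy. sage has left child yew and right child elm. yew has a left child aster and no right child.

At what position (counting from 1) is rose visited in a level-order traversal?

Level-order visits nodes level by level from the root, left to right within each level.
Level 0: ivy
Level 1: pear, reed
Level 2: tulip, fir, sage
Level 3: rose, daisy, yew, elm
Level 4: aster, moss
Full level-order sequence: ivy, pear, reed, tulip, fir, sage, rose, daisy, yew, elm, aster, moss.

7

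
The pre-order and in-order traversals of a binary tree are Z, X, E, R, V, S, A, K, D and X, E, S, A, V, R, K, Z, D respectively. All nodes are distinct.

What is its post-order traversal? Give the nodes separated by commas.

A, S, V, K, R, E, X, D, Z

The first element of pre-order is the root; it splits in-order into left and right subtrees.
Root Z: left subtree has 7 nodes {X, E, S, A, V, R, K}, right has 1 {D}.
  Root X: left subtree has 0 nodes { }, right has 6 {E, S, A, V, R, K}.
    Root E: left subtree has 0 nodes { }, right has 5 {S, A, V, R, K}.
      Root R: left subtree has 3 nodes {S, A, V}, right has 1 {K}.
        Root V: left subtree has 2 nodes {S, A}, right has 0 { }.
          Root S: left subtree has 0 nodes { }, right has 1 {A}.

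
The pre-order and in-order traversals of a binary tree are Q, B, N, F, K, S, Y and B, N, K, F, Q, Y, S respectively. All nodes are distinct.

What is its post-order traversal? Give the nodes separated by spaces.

K F N B Y S Q

The first element of pre-order is the root; it splits in-order into left and right subtrees.
Root Q: left subtree has 4 nodes {B, N, K, F}, right has 2 {Y, S}.
  Root B: left subtree has 0 nodes { }, right has 3 {N, K, F}.
    Root N: left subtree has 0 nodes { }, right has 2 {K, F}.
      Root F: left subtree has 1 node {K}, right has 0 { }.
  Root S: left subtree has 1 node {Y}, right has 0 { }.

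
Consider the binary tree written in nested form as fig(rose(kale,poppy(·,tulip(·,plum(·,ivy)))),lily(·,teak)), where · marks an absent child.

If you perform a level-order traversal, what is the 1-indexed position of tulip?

7

Level-order visits nodes level by level from the root, left to right within each level.
Level 0: fig
Level 1: rose, lily
Level 2: kale, poppy, teak
Level 3: tulip
Level 4: plum
Level 5: ivy
Full level-order sequence: fig, rose, lily, kale, poppy, teak, tulip, plum, ivy.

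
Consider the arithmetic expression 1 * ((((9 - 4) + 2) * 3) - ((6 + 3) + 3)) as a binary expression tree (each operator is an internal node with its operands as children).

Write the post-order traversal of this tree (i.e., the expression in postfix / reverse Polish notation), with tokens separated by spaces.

Post-order on an expression tree gives postfix notation: for each operator, emit left operand, right operand, then the operator.

1 9 4 - 2 + 3 * 6 3 + 3 + - *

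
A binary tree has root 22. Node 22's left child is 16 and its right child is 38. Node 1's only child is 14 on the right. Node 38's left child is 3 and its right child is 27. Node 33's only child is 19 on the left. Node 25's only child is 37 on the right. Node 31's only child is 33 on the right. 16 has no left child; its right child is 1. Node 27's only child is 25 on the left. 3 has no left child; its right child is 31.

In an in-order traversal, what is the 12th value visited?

In-order visits the left subtree, then the node, then the right subtree.
At 22: go left to 16.
  At 16: no left child.
  Visit 16.
  At 16: go right to 1.
    At 1: no left child.
    Visit 1.
    At 1: go right to 14.
      14 is a leaf — visit 14.
Visit 22.
At 22: go right to 38.
  At 38: go left to 3.
    At 3: no left child.
    Visit 3.
    At 3: go right to 31.
      At 31: no left child.
      Visit 31.
      At 31: go right to 33.
        At 33: go left to 19.
          19 is a leaf — visit 19.
        Visit 33.
        At 33: no right child.
  Visit 38.
  At 38: go right to 27.
    At 27: go left to 25.
      At 25: no left child.
      Visit 25.
      At 25: go right to 37.
        37 is a leaf — visit 37.
    Visit 27.
    At 27: no right child.
Full in-order sequence: 16, 1, 14, 22, 3, 31, 19, 33, 38, 25, 37, 27.

27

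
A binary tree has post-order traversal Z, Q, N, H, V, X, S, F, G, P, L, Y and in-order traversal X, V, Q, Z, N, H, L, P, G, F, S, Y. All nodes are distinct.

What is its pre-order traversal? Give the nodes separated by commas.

The last element of post-order is the root; it splits in-order into left and right subtrees.
Root Y: left subtree has 11 nodes {X, V, Q, Z, N, H, L, P, G, F, S}, right has 0 { }.
  Root L: left subtree has 6 nodes {X, V, Q, Z, N, H}, right has 4 {P, G, F, S}.
    Root X: left subtree has 0 nodes { }, right has 5 {V, Q, Z, N, H}.
      Root V: left subtree has 0 nodes { }, right has 4 {Q, Z, N, H}.
        Root H: left subtree has 3 nodes {Q, Z, N}, right has 0 { }.
          Root N: left subtree has 2 nodes {Q, Z}, right has 0 { }.
            Root Q: left subtree has 0 nodes { }, right has 1 {Z}.
    Root P: left subtree has 0 nodes { }, right has 3 {G, F, S}.
      Root G: left subtree has 0 nodes { }, right has 2 {F, S}.
        Root F: left subtree has 0 nodes { }, right has 1 {S}.

Y, L, X, V, H, N, Q, Z, P, G, F, S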